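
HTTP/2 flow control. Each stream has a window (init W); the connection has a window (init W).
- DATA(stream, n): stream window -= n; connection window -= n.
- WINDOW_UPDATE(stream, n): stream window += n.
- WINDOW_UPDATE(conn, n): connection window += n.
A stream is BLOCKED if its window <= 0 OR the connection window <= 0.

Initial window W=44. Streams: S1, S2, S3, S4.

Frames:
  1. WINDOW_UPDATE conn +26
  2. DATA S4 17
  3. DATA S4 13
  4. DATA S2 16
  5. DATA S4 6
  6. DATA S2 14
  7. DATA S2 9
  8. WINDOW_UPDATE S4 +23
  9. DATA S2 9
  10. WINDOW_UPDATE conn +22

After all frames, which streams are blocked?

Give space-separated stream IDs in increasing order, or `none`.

Op 1: conn=70 S1=44 S2=44 S3=44 S4=44 blocked=[]
Op 2: conn=53 S1=44 S2=44 S3=44 S4=27 blocked=[]
Op 3: conn=40 S1=44 S2=44 S3=44 S4=14 blocked=[]
Op 4: conn=24 S1=44 S2=28 S3=44 S4=14 blocked=[]
Op 5: conn=18 S1=44 S2=28 S3=44 S4=8 blocked=[]
Op 6: conn=4 S1=44 S2=14 S3=44 S4=8 blocked=[]
Op 7: conn=-5 S1=44 S2=5 S3=44 S4=8 blocked=[1, 2, 3, 4]
Op 8: conn=-5 S1=44 S2=5 S3=44 S4=31 blocked=[1, 2, 3, 4]
Op 9: conn=-14 S1=44 S2=-4 S3=44 S4=31 blocked=[1, 2, 3, 4]
Op 10: conn=8 S1=44 S2=-4 S3=44 S4=31 blocked=[2]

Answer: S2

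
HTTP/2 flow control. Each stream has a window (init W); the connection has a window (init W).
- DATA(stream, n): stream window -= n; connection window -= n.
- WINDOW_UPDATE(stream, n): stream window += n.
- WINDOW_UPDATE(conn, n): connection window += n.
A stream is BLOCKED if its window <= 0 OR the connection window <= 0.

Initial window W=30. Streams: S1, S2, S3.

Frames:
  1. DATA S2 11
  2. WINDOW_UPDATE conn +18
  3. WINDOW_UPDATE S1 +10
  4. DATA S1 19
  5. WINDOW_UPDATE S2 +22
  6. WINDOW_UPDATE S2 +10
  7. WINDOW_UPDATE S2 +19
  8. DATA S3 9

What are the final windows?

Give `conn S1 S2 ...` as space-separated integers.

Answer: 9 21 70 21

Derivation:
Op 1: conn=19 S1=30 S2=19 S3=30 blocked=[]
Op 2: conn=37 S1=30 S2=19 S3=30 blocked=[]
Op 3: conn=37 S1=40 S2=19 S3=30 blocked=[]
Op 4: conn=18 S1=21 S2=19 S3=30 blocked=[]
Op 5: conn=18 S1=21 S2=41 S3=30 blocked=[]
Op 6: conn=18 S1=21 S2=51 S3=30 blocked=[]
Op 7: conn=18 S1=21 S2=70 S3=30 blocked=[]
Op 8: conn=9 S1=21 S2=70 S3=21 blocked=[]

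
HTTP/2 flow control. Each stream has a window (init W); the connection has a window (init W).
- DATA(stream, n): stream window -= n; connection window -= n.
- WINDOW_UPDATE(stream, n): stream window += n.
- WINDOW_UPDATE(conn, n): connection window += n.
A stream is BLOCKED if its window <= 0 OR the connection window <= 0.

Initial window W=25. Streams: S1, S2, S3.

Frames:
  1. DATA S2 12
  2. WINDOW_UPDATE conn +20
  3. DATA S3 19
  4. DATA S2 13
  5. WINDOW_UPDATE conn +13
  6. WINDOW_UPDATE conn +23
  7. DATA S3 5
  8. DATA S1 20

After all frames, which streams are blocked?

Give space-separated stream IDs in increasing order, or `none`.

Op 1: conn=13 S1=25 S2=13 S3=25 blocked=[]
Op 2: conn=33 S1=25 S2=13 S3=25 blocked=[]
Op 3: conn=14 S1=25 S2=13 S3=6 blocked=[]
Op 4: conn=1 S1=25 S2=0 S3=6 blocked=[2]
Op 5: conn=14 S1=25 S2=0 S3=6 blocked=[2]
Op 6: conn=37 S1=25 S2=0 S3=6 blocked=[2]
Op 7: conn=32 S1=25 S2=0 S3=1 blocked=[2]
Op 8: conn=12 S1=5 S2=0 S3=1 blocked=[2]

Answer: S2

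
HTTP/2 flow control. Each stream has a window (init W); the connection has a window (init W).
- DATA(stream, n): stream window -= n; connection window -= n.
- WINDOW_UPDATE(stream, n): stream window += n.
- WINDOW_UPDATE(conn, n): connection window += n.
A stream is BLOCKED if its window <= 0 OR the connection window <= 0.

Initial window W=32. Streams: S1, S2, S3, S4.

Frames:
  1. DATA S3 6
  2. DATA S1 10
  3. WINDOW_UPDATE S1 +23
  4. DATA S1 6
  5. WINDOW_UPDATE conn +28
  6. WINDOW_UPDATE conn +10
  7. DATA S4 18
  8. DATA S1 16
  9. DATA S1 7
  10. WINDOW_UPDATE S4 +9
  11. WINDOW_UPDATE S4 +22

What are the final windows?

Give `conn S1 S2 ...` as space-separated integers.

Answer: 7 16 32 26 45

Derivation:
Op 1: conn=26 S1=32 S2=32 S3=26 S4=32 blocked=[]
Op 2: conn=16 S1=22 S2=32 S3=26 S4=32 blocked=[]
Op 3: conn=16 S1=45 S2=32 S3=26 S4=32 blocked=[]
Op 4: conn=10 S1=39 S2=32 S3=26 S4=32 blocked=[]
Op 5: conn=38 S1=39 S2=32 S3=26 S4=32 blocked=[]
Op 6: conn=48 S1=39 S2=32 S3=26 S4=32 blocked=[]
Op 7: conn=30 S1=39 S2=32 S3=26 S4=14 blocked=[]
Op 8: conn=14 S1=23 S2=32 S3=26 S4=14 blocked=[]
Op 9: conn=7 S1=16 S2=32 S3=26 S4=14 blocked=[]
Op 10: conn=7 S1=16 S2=32 S3=26 S4=23 blocked=[]
Op 11: conn=7 S1=16 S2=32 S3=26 S4=45 blocked=[]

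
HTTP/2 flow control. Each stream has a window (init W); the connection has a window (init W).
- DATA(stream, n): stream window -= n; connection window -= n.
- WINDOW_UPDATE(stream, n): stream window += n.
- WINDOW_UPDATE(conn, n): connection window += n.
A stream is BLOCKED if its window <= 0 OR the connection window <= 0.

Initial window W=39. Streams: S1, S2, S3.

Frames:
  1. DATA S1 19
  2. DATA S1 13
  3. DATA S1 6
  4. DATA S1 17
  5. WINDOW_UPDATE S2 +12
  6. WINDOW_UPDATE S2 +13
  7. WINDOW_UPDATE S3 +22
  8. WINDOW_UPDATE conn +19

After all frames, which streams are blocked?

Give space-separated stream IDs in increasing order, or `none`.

Answer: S1

Derivation:
Op 1: conn=20 S1=20 S2=39 S3=39 blocked=[]
Op 2: conn=7 S1=7 S2=39 S3=39 blocked=[]
Op 3: conn=1 S1=1 S2=39 S3=39 blocked=[]
Op 4: conn=-16 S1=-16 S2=39 S3=39 blocked=[1, 2, 3]
Op 5: conn=-16 S1=-16 S2=51 S3=39 blocked=[1, 2, 3]
Op 6: conn=-16 S1=-16 S2=64 S3=39 blocked=[1, 2, 3]
Op 7: conn=-16 S1=-16 S2=64 S3=61 blocked=[1, 2, 3]
Op 8: conn=3 S1=-16 S2=64 S3=61 blocked=[1]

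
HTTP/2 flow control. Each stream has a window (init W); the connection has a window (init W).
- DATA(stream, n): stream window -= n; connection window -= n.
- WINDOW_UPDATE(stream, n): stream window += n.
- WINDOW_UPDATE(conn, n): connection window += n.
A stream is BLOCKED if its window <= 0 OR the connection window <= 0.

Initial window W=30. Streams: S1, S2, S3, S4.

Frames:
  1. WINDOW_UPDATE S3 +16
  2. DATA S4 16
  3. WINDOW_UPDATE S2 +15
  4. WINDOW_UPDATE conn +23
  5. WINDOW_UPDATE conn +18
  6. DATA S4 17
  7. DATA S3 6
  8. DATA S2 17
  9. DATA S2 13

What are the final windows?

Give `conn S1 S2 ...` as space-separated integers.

Op 1: conn=30 S1=30 S2=30 S3=46 S4=30 blocked=[]
Op 2: conn=14 S1=30 S2=30 S3=46 S4=14 blocked=[]
Op 3: conn=14 S1=30 S2=45 S3=46 S4=14 blocked=[]
Op 4: conn=37 S1=30 S2=45 S3=46 S4=14 blocked=[]
Op 5: conn=55 S1=30 S2=45 S3=46 S4=14 blocked=[]
Op 6: conn=38 S1=30 S2=45 S3=46 S4=-3 blocked=[4]
Op 7: conn=32 S1=30 S2=45 S3=40 S4=-3 blocked=[4]
Op 8: conn=15 S1=30 S2=28 S3=40 S4=-3 blocked=[4]
Op 9: conn=2 S1=30 S2=15 S3=40 S4=-3 blocked=[4]

Answer: 2 30 15 40 -3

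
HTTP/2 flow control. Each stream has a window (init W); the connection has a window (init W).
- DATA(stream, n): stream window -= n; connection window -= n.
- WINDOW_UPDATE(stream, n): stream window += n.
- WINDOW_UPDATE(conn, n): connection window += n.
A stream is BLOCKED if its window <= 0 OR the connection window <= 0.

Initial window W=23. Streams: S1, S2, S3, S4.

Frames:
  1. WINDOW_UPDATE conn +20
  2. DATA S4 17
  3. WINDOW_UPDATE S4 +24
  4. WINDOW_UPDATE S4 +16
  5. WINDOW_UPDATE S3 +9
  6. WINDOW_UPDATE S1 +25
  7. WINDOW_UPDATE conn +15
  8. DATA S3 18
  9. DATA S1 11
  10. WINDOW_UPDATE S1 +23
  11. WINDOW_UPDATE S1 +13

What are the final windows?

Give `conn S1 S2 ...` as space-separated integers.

Op 1: conn=43 S1=23 S2=23 S3=23 S4=23 blocked=[]
Op 2: conn=26 S1=23 S2=23 S3=23 S4=6 blocked=[]
Op 3: conn=26 S1=23 S2=23 S3=23 S4=30 blocked=[]
Op 4: conn=26 S1=23 S2=23 S3=23 S4=46 blocked=[]
Op 5: conn=26 S1=23 S2=23 S3=32 S4=46 blocked=[]
Op 6: conn=26 S1=48 S2=23 S3=32 S4=46 blocked=[]
Op 7: conn=41 S1=48 S2=23 S3=32 S4=46 blocked=[]
Op 8: conn=23 S1=48 S2=23 S3=14 S4=46 blocked=[]
Op 9: conn=12 S1=37 S2=23 S3=14 S4=46 blocked=[]
Op 10: conn=12 S1=60 S2=23 S3=14 S4=46 blocked=[]
Op 11: conn=12 S1=73 S2=23 S3=14 S4=46 blocked=[]

Answer: 12 73 23 14 46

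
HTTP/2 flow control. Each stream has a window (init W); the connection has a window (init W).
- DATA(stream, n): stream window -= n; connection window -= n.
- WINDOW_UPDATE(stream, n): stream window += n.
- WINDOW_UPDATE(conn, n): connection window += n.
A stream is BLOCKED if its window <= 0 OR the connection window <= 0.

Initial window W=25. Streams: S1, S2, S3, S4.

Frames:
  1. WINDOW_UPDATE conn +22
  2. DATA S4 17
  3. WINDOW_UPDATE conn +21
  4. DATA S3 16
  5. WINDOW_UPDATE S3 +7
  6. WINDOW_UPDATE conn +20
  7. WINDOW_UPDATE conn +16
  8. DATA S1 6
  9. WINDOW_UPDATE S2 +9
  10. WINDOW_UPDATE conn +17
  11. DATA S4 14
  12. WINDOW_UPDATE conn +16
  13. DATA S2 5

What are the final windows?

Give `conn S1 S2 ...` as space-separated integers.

Op 1: conn=47 S1=25 S2=25 S3=25 S4=25 blocked=[]
Op 2: conn=30 S1=25 S2=25 S3=25 S4=8 blocked=[]
Op 3: conn=51 S1=25 S2=25 S3=25 S4=8 blocked=[]
Op 4: conn=35 S1=25 S2=25 S3=9 S4=8 blocked=[]
Op 5: conn=35 S1=25 S2=25 S3=16 S4=8 blocked=[]
Op 6: conn=55 S1=25 S2=25 S3=16 S4=8 blocked=[]
Op 7: conn=71 S1=25 S2=25 S3=16 S4=8 blocked=[]
Op 8: conn=65 S1=19 S2=25 S3=16 S4=8 blocked=[]
Op 9: conn=65 S1=19 S2=34 S3=16 S4=8 blocked=[]
Op 10: conn=82 S1=19 S2=34 S3=16 S4=8 blocked=[]
Op 11: conn=68 S1=19 S2=34 S3=16 S4=-6 blocked=[4]
Op 12: conn=84 S1=19 S2=34 S3=16 S4=-6 blocked=[4]
Op 13: conn=79 S1=19 S2=29 S3=16 S4=-6 blocked=[4]

Answer: 79 19 29 16 -6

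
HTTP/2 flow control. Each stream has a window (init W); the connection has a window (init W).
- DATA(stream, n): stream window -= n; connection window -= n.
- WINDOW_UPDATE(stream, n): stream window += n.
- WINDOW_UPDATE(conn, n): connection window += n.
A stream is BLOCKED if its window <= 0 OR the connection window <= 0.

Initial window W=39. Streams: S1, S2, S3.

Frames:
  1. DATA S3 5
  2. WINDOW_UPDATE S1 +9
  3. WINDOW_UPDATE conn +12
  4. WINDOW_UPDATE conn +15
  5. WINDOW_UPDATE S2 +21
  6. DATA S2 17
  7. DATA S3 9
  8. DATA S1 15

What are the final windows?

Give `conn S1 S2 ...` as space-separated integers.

Op 1: conn=34 S1=39 S2=39 S3=34 blocked=[]
Op 2: conn=34 S1=48 S2=39 S3=34 blocked=[]
Op 3: conn=46 S1=48 S2=39 S3=34 blocked=[]
Op 4: conn=61 S1=48 S2=39 S3=34 blocked=[]
Op 5: conn=61 S1=48 S2=60 S3=34 blocked=[]
Op 6: conn=44 S1=48 S2=43 S3=34 blocked=[]
Op 7: conn=35 S1=48 S2=43 S3=25 blocked=[]
Op 8: conn=20 S1=33 S2=43 S3=25 blocked=[]

Answer: 20 33 43 25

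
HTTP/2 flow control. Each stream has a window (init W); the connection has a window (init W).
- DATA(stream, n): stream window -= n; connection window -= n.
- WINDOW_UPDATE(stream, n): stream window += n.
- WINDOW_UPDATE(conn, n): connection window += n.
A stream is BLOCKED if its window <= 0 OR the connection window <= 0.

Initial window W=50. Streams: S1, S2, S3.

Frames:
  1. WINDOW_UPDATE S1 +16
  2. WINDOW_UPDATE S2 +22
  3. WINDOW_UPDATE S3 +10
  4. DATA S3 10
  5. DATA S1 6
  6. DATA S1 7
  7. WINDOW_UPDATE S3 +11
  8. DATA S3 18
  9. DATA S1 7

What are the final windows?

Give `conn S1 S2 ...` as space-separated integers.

Answer: 2 46 72 43

Derivation:
Op 1: conn=50 S1=66 S2=50 S3=50 blocked=[]
Op 2: conn=50 S1=66 S2=72 S3=50 blocked=[]
Op 3: conn=50 S1=66 S2=72 S3=60 blocked=[]
Op 4: conn=40 S1=66 S2=72 S3=50 blocked=[]
Op 5: conn=34 S1=60 S2=72 S3=50 blocked=[]
Op 6: conn=27 S1=53 S2=72 S3=50 blocked=[]
Op 7: conn=27 S1=53 S2=72 S3=61 blocked=[]
Op 8: conn=9 S1=53 S2=72 S3=43 blocked=[]
Op 9: conn=2 S1=46 S2=72 S3=43 blocked=[]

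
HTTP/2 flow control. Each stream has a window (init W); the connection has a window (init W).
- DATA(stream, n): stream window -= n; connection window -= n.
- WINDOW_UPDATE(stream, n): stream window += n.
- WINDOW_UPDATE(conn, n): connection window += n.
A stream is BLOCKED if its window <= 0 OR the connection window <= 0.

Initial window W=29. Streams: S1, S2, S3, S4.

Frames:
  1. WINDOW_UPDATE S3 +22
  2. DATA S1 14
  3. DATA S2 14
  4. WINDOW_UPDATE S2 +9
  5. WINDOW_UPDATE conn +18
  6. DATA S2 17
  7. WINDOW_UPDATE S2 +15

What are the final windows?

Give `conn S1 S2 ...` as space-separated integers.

Op 1: conn=29 S1=29 S2=29 S3=51 S4=29 blocked=[]
Op 2: conn=15 S1=15 S2=29 S3=51 S4=29 blocked=[]
Op 3: conn=1 S1=15 S2=15 S3=51 S4=29 blocked=[]
Op 4: conn=1 S1=15 S2=24 S3=51 S4=29 blocked=[]
Op 5: conn=19 S1=15 S2=24 S3=51 S4=29 blocked=[]
Op 6: conn=2 S1=15 S2=7 S3=51 S4=29 blocked=[]
Op 7: conn=2 S1=15 S2=22 S3=51 S4=29 blocked=[]

Answer: 2 15 22 51 29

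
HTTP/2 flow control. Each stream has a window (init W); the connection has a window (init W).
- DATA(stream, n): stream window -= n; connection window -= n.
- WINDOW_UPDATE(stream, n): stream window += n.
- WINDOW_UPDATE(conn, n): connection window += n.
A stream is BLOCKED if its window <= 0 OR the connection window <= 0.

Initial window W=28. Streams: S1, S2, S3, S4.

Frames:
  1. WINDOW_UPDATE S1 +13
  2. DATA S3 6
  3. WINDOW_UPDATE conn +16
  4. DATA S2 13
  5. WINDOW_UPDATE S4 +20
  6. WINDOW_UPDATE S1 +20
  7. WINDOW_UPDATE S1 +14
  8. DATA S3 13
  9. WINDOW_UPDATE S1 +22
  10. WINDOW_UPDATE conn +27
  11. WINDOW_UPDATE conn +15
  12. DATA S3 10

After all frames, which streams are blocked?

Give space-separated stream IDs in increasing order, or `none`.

Op 1: conn=28 S1=41 S2=28 S3=28 S4=28 blocked=[]
Op 2: conn=22 S1=41 S2=28 S3=22 S4=28 blocked=[]
Op 3: conn=38 S1=41 S2=28 S3=22 S4=28 blocked=[]
Op 4: conn=25 S1=41 S2=15 S3=22 S4=28 blocked=[]
Op 5: conn=25 S1=41 S2=15 S3=22 S4=48 blocked=[]
Op 6: conn=25 S1=61 S2=15 S3=22 S4=48 blocked=[]
Op 7: conn=25 S1=75 S2=15 S3=22 S4=48 blocked=[]
Op 8: conn=12 S1=75 S2=15 S3=9 S4=48 blocked=[]
Op 9: conn=12 S1=97 S2=15 S3=9 S4=48 blocked=[]
Op 10: conn=39 S1=97 S2=15 S3=9 S4=48 blocked=[]
Op 11: conn=54 S1=97 S2=15 S3=9 S4=48 blocked=[]
Op 12: conn=44 S1=97 S2=15 S3=-1 S4=48 blocked=[3]

Answer: S3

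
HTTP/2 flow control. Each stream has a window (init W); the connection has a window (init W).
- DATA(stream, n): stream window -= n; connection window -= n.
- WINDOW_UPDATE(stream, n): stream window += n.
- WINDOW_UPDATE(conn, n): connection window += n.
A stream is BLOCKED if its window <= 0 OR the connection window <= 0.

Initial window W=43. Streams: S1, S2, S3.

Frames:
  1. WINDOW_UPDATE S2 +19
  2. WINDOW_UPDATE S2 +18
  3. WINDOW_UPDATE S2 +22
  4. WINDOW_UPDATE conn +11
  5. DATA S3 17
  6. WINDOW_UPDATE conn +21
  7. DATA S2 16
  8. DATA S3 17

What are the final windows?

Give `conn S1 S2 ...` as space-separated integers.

Answer: 25 43 86 9

Derivation:
Op 1: conn=43 S1=43 S2=62 S3=43 blocked=[]
Op 2: conn=43 S1=43 S2=80 S3=43 blocked=[]
Op 3: conn=43 S1=43 S2=102 S3=43 blocked=[]
Op 4: conn=54 S1=43 S2=102 S3=43 blocked=[]
Op 5: conn=37 S1=43 S2=102 S3=26 blocked=[]
Op 6: conn=58 S1=43 S2=102 S3=26 blocked=[]
Op 7: conn=42 S1=43 S2=86 S3=26 blocked=[]
Op 8: conn=25 S1=43 S2=86 S3=9 blocked=[]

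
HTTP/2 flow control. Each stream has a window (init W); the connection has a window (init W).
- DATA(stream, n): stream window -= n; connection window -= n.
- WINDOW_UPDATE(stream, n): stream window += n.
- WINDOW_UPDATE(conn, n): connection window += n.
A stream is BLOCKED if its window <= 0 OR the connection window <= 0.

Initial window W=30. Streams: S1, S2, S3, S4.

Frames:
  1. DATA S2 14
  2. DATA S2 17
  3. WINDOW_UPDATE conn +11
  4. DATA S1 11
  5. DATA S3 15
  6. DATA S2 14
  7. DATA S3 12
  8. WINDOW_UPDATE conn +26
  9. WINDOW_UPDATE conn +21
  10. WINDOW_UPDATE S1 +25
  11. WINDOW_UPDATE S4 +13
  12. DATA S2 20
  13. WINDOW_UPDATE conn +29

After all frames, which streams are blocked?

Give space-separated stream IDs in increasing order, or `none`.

Answer: S2

Derivation:
Op 1: conn=16 S1=30 S2=16 S3=30 S4=30 blocked=[]
Op 2: conn=-1 S1=30 S2=-1 S3=30 S4=30 blocked=[1, 2, 3, 4]
Op 3: conn=10 S1=30 S2=-1 S3=30 S4=30 blocked=[2]
Op 4: conn=-1 S1=19 S2=-1 S3=30 S4=30 blocked=[1, 2, 3, 4]
Op 5: conn=-16 S1=19 S2=-1 S3=15 S4=30 blocked=[1, 2, 3, 4]
Op 6: conn=-30 S1=19 S2=-15 S3=15 S4=30 blocked=[1, 2, 3, 4]
Op 7: conn=-42 S1=19 S2=-15 S3=3 S4=30 blocked=[1, 2, 3, 4]
Op 8: conn=-16 S1=19 S2=-15 S3=3 S4=30 blocked=[1, 2, 3, 4]
Op 9: conn=5 S1=19 S2=-15 S3=3 S4=30 blocked=[2]
Op 10: conn=5 S1=44 S2=-15 S3=3 S4=30 blocked=[2]
Op 11: conn=5 S1=44 S2=-15 S3=3 S4=43 blocked=[2]
Op 12: conn=-15 S1=44 S2=-35 S3=3 S4=43 blocked=[1, 2, 3, 4]
Op 13: conn=14 S1=44 S2=-35 S3=3 S4=43 blocked=[2]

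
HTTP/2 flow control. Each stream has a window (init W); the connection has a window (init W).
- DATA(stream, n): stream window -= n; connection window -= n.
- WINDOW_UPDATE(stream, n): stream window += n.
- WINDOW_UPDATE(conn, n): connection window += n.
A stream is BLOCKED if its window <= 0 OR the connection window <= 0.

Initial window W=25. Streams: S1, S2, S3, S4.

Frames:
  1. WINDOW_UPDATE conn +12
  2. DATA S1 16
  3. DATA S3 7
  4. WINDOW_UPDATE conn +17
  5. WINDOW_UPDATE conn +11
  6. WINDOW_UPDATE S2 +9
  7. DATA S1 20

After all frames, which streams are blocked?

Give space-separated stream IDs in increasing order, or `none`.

Op 1: conn=37 S1=25 S2=25 S3=25 S4=25 blocked=[]
Op 2: conn=21 S1=9 S2=25 S3=25 S4=25 blocked=[]
Op 3: conn=14 S1=9 S2=25 S3=18 S4=25 blocked=[]
Op 4: conn=31 S1=9 S2=25 S3=18 S4=25 blocked=[]
Op 5: conn=42 S1=9 S2=25 S3=18 S4=25 blocked=[]
Op 6: conn=42 S1=9 S2=34 S3=18 S4=25 blocked=[]
Op 7: conn=22 S1=-11 S2=34 S3=18 S4=25 blocked=[1]

Answer: S1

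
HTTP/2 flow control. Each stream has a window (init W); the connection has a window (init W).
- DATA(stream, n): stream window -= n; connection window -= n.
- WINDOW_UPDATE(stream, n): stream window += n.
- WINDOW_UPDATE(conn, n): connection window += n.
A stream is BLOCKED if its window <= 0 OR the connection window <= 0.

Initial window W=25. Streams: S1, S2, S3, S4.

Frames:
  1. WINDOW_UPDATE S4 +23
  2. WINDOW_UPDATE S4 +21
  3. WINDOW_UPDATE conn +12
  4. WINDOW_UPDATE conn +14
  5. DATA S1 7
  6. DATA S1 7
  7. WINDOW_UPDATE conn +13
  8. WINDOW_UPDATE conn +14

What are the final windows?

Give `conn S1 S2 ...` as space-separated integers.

Op 1: conn=25 S1=25 S2=25 S3=25 S4=48 blocked=[]
Op 2: conn=25 S1=25 S2=25 S3=25 S4=69 blocked=[]
Op 3: conn=37 S1=25 S2=25 S3=25 S4=69 blocked=[]
Op 4: conn=51 S1=25 S2=25 S3=25 S4=69 blocked=[]
Op 5: conn=44 S1=18 S2=25 S3=25 S4=69 blocked=[]
Op 6: conn=37 S1=11 S2=25 S3=25 S4=69 blocked=[]
Op 7: conn=50 S1=11 S2=25 S3=25 S4=69 blocked=[]
Op 8: conn=64 S1=11 S2=25 S3=25 S4=69 blocked=[]

Answer: 64 11 25 25 69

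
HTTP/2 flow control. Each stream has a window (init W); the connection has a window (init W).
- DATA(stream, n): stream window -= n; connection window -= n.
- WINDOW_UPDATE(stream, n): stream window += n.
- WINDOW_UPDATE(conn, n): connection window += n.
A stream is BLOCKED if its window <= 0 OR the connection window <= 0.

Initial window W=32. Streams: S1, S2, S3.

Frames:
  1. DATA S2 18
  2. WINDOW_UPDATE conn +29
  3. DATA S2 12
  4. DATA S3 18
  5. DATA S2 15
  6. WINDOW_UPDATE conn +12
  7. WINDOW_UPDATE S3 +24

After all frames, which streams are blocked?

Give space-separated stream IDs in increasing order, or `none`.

Answer: S2

Derivation:
Op 1: conn=14 S1=32 S2=14 S3=32 blocked=[]
Op 2: conn=43 S1=32 S2=14 S3=32 blocked=[]
Op 3: conn=31 S1=32 S2=2 S3=32 blocked=[]
Op 4: conn=13 S1=32 S2=2 S3=14 blocked=[]
Op 5: conn=-2 S1=32 S2=-13 S3=14 blocked=[1, 2, 3]
Op 6: conn=10 S1=32 S2=-13 S3=14 blocked=[2]
Op 7: conn=10 S1=32 S2=-13 S3=38 blocked=[2]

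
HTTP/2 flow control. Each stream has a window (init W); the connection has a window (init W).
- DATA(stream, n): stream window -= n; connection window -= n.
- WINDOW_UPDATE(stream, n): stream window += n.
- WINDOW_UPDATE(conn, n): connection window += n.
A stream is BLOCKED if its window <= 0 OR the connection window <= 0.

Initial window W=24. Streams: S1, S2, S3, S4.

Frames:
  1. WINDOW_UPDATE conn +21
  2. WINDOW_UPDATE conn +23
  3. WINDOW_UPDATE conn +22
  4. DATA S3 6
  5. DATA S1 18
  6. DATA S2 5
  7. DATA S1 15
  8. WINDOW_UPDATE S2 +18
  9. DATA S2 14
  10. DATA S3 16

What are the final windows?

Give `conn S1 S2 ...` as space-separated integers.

Op 1: conn=45 S1=24 S2=24 S3=24 S4=24 blocked=[]
Op 2: conn=68 S1=24 S2=24 S3=24 S4=24 blocked=[]
Op 3: conn=90 S1=24 S2=24 S3=24 S4=24 blocked=[]
Op 4: conn=84 S1=24 S2=24 S3=18 S4=24 blocked=[]
Op 5: conn=66 S1=6 S2=24 S3=18 S4=24 blocked=[]
Op 6: conn=61 S1=6 S2=19 S3=18 S4=24 blocked=[]
Op 7: conn=46 S1=-9 S2=19 S3=18 S4=24 blocked=[1]
Op 8: conn=46 S1=-9 S2=37 S3=18 S4=24 blocked=[1]
Op 9: conn=32 S1=-9 S2=23 S3=18 S4=24 blocked=[1]
Op 10: conn=16 S1=-9 S2=23 S3=2 S4=24 blocked=[1]

Answer: 16 -9 23 2 24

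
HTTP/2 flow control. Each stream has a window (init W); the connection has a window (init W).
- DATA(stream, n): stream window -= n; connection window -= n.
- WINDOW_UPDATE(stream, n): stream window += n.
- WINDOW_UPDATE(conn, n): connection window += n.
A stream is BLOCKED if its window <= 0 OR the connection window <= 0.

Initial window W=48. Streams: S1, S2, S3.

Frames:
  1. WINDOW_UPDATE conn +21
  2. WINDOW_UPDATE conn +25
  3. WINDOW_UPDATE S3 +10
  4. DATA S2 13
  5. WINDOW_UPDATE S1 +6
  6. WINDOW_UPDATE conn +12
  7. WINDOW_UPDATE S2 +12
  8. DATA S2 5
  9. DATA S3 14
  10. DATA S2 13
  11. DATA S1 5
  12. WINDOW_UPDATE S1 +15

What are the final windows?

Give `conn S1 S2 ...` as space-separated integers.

Answer: 56 64 29 44

Derivation:
Op 1: conn=69 S1=48 S2=48 S3=48 blocked=[]
Op 2: conn=94 S1=48 S2=48 S3=48 blocked=[]
Op 3: conn=94 S1=48 S2=48 S3=58 blocked=[]
Op 4: conn=81 S1=48 S2=35 S3=58 blocked=[]
Op 5: conn=81 S1=54 S2=35 S3=58 blocked=[]
Op 6: conn=93 S1=54 S2=35 S3=58 blocked=[]
Op 7: conn=93 S1=54 S2=47 S3=58 blocked=[]
Op 8: conn=88 S1=54 S2=42 S3=58 blocked=[]
Op 9: conn=74 S1=54 S2=42 S3=44 blocked=[]
Op 10: conn=61 S1=54 S2=29 S3=44 blocked=[]
Op 11: conn=56 S1=49 S2=29 S3=44 blocked=[]
Op 12: conn=56 S1=64 S2=29 S3=44 blocked=[]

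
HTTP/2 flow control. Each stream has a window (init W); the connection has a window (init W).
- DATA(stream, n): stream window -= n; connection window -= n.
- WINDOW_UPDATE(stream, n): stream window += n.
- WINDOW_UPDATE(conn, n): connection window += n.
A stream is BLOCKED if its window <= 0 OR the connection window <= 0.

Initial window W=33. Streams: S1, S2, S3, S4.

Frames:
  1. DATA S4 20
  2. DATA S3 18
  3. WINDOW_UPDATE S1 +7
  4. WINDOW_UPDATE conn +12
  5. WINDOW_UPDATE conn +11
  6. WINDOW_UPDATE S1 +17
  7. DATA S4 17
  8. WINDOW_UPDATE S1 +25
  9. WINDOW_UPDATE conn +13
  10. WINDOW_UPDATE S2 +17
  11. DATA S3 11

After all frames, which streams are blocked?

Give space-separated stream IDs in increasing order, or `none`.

Op 1: conn=13 S1=33 S2=33 S3=33 S4=13 blocked=[]
Op 2: conn=-5 S1=33 S2=33 S3=15 S4=13 blocked=[1, 2, 3, 4]
Op 3: conn=-5 S1=40 S2=33 S3=15 S4=13 blocked=[1, 2, 3, 4]
Op 4: conn=7 S1=40 S2=33 S3=15 S4=13 blocked=[]
Op 5: conn=18 S1=40 S2=33 S3=15 S4=13 blocked=[]
Op 6: conn=18 S1=57 S2=33 S3=15 S4=13 blocked=[]
Op 7: conn=1 S1=57 S2=33 S3=15 S4=-4 blocked=[4]
Op 8: conn=1 S1=82 S2=33 S3=15 S4=-4 blocked=[4]
Op 9: conn=14 S1=82 S2=33 S3=15 S4=-4 blocked=[4]
Op 10: conn=14 S1=82 S2=50 S3=15 S4=-4 blocked=[4]
Op 11: conn=3 S1=82 S2=50 S3=4 S4=-4 blocked=[4]

Answer: S4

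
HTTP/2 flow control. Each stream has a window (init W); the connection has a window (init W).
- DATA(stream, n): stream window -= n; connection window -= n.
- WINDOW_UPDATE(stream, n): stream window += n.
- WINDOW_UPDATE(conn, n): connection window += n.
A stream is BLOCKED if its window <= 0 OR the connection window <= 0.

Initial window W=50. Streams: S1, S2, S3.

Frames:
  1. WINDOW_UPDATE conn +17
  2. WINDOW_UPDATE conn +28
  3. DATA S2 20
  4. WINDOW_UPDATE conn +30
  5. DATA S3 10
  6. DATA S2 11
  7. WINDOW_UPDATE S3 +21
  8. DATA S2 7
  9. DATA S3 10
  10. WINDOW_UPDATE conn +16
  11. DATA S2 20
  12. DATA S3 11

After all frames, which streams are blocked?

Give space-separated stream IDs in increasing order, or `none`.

Answer: S2

Derivation:
Op 1: conn=67 S1=50 S2=50 S3=50 blocked=[]
Op 2: conn=95 S1=50 S2=50 S3=50 blocked=[]
Op 3: conn=75 S1=50 S2=30 S3=50 blocked=[]
Op 4: conn=105 S1=50 S2=30 S3=50 blocked=[]
Op 5: conn=95 S1=50 S2=30 S3=40 blocked=[]
Op 6: conn=84 S1=50 S2=19 S3=40 blocked=[]
Op 7: conn=84 S1=50 S2=19 S3=61 blocked=[]
Op 8: conn=77 S1=50 S2=12 S3=61 blocked=[]
Op 9: conn=67 S1=50 S2=12 S3=51 blocked=[]
Op 10: conn=83 S1=50 S2=12 S3=51 blocked=[]
Op 11: conn=63 S1=50 S2=-8 S3=51 blocked=[2]
Op 12: conn=52 S1=50 S2=-8 S3=40 blocked=[2]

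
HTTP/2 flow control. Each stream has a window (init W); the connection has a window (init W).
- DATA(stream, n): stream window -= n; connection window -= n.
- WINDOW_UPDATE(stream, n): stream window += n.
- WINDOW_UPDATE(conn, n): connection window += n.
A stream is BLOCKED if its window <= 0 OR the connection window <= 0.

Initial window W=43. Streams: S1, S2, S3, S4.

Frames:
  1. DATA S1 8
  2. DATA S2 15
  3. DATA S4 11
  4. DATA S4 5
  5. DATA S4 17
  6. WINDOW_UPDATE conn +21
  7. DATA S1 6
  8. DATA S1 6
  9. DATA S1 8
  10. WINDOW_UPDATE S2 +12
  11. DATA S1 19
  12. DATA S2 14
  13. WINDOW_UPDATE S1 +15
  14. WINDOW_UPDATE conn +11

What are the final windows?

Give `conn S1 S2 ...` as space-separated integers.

Op 1: conn=35 S1=35 S2=43 S3=43 S4=43 blocked=[]
Op 2: conn=20 S1=35 S2=28 S3=43 S4=43 blocked=[]
Op 3: conn=9 S1=35 S2=28 S3=43 S4=32 blocked=[]
Op 4: conn=4 S1=35 S2=28 S3=43 S4=27 blocked=[]
Op 5: conn=-13 S1=35 S2=28 S3=43 S4=10 blocked=[1, 2, 3, 4]
Op 6: conn=8 S1=35 S2=28 S3=43 S4=10 blocked=[]
Op 7: conn=2 S1=29 S2=28 S3=43 S4=10 blocked=[]
Op 8: conn=-4 S1=23 S2=28 S3=43 S4=10 blocked=[1, 2, 3, 4]
Op 9: conn=-12 S1=15 S2=28 S3=43 S4=10 blocked=[1, 2, 3, 4]
Op 10: conn=-12 S1=15 S2=40 S3=43 S4=10 blocked=[1, 2, 3, 4]
Op 11: conn=-31 S1=-4 S2=40 S3=43 S4=10 blocked=[1, 2, 3, 4]
Op 12: conn=-45 S1=-4 S2=26 S3=43 S4=10 blocked=[1, 2, 3, 4]
Op 13: conn=-45 S1=11 S2=26 S3=43 S4=10 blocked=[1, 2, 3, 4]
Op 14: conn=-34 S1=11 S2=26 S3=43 S4=10 blocked=[1, 2, 3, 4]

Answer: -34 11 26 43 10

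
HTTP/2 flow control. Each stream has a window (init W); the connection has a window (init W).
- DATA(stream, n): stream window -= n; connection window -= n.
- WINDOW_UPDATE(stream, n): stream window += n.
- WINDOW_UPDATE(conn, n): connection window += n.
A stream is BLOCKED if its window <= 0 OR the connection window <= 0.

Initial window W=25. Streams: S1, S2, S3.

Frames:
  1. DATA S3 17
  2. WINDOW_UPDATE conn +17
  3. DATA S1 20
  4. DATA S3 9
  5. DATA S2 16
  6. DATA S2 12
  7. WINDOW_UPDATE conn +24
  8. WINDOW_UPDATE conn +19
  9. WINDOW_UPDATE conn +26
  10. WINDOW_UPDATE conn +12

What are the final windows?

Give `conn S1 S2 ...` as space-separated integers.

Op 1: conn=8 S1=25 S2=25 S3=8 blocked=[]
Op 2: conn=25 S1=25 S2=25 S3=8 blocked=[]
Op 3: conn=5 S1=5 S2=25 S3=8 blocked=[]
Op 4: conn=-4 S1=5 S2=25 S3=-1 blocked=[1, 2, 3]
Op 5: conn=-20 S1=5 S2=9 S3=-1 blocked=[1, 2, 3]
Op 6: conn=-32 S1=5 S2=-3 S3=-1 blocked=[1, 2, 3]
Op 7: conn=-8 S1=5 S2=-3 S3=-1 blocked=[1, 2, 3]
Op 8: conn=11 S1=5 S2=-3 S3=-1 blocked=[2, 3]
Op 9: conn=37 S1=5 S2=-3 S3=-1 blocked=[2, 3]
Op 10: conn=49 S1=5 S2=-3 S3=-1 blocked=[2, 3]

Answer: 49 5 -3 -1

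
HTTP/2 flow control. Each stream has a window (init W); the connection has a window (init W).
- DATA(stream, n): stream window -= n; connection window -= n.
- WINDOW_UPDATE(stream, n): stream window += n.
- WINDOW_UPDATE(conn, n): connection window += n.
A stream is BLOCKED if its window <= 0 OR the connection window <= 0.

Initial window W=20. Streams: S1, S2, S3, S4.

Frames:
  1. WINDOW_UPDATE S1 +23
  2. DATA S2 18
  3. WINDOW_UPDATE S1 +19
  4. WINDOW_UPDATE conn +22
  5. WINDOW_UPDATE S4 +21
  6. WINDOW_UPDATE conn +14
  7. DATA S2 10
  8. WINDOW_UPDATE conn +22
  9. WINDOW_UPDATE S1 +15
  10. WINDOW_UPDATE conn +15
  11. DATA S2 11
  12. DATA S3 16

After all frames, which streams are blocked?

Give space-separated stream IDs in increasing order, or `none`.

Op 1: conn=20 S1=43 S2=20 S3=20 S4=20 blocked=[]
Op 2: conn=2 S1=43 S2=2 S3=20 S4=20 blocked=[]
Op 3: conn=2 S1=62 S2=2 S3=20 S4=20 blocked=[]
Op 4: conn=24 S1=62 S2=2 S3=20 S4=20 blocked=[]
Op 5: conn=24 S1=62 S2=2 S3=20 S4=41 blocked=[]
Op 6: conn=38 S1=62 S2=2 S3=20 S4=41 blocked=[]
Op 7: conn=28 S1=62 S2=-8 S3=20 S4=41 blocked=[2]
Op 8: conn=50 S1=62 S2=-8 S3=20 S4=41 blocked=[2]
Op 9: conn=50 S1=77 S2=-8 S3=20 S4=41 blocked=[2]
Op 10: conn=65 S1=77 S2=-8 S3=20 S4=41 blocked=[2]
Op 11: conn=54 S1=77 S2=-19 S3=20 S4=41 blocked=[2]
Op 12: conn=38 S1=77 S2=-19 S3=4 S4=41 blocked=[2]

Answer: S2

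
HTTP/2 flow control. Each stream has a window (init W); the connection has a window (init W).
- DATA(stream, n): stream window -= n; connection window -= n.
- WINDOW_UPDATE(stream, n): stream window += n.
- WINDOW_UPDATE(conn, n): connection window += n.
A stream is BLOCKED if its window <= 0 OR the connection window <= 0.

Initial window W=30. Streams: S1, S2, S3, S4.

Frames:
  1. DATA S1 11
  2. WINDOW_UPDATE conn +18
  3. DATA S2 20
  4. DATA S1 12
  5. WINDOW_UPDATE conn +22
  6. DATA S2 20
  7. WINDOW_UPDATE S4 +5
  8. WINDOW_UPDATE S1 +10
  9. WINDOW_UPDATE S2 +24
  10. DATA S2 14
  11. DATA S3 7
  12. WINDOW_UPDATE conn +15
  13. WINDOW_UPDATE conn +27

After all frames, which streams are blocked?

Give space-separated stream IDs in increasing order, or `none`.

Op 1: conn=19 S1=19 S2=30 S3=30 S4=30 blocked=[]
Op 2: conn=37 S1=19 S2=30 S3=30 S4=30 blocked=[]
Op 3: conn=17 S1=19 S2=10 S3=30 S4=30 blocked=[]
Op 4: conn=5 S1=7 S2=10 S3=30 S4=30 blocked=[]
Op 5: conn=27 S1=7 S2=10 S3=30 S4=30 blocked=[]
Op 6: conn=7 S1=7 S2=-10 S3=30 S4=30 blocked=[2]
Op 7: conn=7 S1=7 S2=-10 S3=30 S4=35 blocked=[2]
Op 8: conn=7 S1=17 S2=-10 S3=30 S4=35 blocked=[2]
Op 9: conn=7 S1=17 S2=14 S3=30 S4=35 blocked=[]
Op 10: conn=-7 S1=17 S2=0 S3=30 S4=35 blocked=[1, 2, 3, 4]
Op 11: conn=-14 S1=17 S2=0 S3=23 S4=35 blocked=[1, 2, 3, 4]
Op 12: conn=1 S1=17 S2=0 S3=23 S4=35 blocked=[2]
Op 13: conn=28 S1=17 S2=0 S3=23 S4=35 blocked=[2]

Answer: S2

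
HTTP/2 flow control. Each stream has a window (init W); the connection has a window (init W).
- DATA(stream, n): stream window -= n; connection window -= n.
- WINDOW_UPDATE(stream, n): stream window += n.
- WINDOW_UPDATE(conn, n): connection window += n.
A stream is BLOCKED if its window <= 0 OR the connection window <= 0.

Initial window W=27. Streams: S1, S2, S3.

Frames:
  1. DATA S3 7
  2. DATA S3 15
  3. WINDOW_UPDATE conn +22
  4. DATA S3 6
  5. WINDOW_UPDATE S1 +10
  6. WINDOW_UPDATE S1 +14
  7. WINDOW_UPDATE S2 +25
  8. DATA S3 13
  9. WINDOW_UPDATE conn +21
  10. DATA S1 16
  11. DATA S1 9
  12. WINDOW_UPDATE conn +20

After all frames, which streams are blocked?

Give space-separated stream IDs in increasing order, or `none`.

Answer: S3

Derivation:
Op 1: conn=20 S1=27 S2=27 S3=20 blocked=[]
Op 2: conn=5 S1=27 S2=27 S3=5 blocked=[]
Op 3: conn=27 S1=27 S2=27 S3=5 blocked=[]
Op 4: conn=21 S1=27 S2=27 S3=-1 blocked=[3]
Op 5: conn=21 S1=37 S2=27 S3=-1 blocked=[3]
Op 6: conn=21 S1=51 S2=27 S3=-1 blocked=[3]
Op 7: conn=21 S1=51 S2=52 S3=-1 blocked=[3]
Op 8: conn=8 S1=51 S2=52 S3=-14 blocked=[3]
Op 9: conn=29 S1=51 S2=52 S3=-14 blocked=[3]
Op 10: conn=13 S1=35 S2=52 S3=-14 blocked=[3]
Op 11: conn=4 S1=26 S2=52 S3=-14 blocked=[3]
Op 12: conn=24 S1=26 S2=52 S3=-14 blocked=[3]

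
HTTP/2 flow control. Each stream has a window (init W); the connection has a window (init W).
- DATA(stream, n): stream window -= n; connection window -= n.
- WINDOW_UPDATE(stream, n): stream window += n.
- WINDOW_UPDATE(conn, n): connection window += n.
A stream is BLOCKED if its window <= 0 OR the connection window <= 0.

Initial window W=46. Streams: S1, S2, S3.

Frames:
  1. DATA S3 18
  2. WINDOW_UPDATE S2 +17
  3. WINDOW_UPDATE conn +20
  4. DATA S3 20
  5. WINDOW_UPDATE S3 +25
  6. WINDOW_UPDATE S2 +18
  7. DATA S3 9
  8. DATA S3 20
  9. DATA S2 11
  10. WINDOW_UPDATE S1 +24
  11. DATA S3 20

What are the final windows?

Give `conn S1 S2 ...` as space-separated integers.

Op 1: conn=28 S1=46 S2=46 S3=28 blocked=[]
Op 2: conn=28 S1=46 S2=63 S3=28 blocked=[]
Op 3: conn=48 S1=46 S2=63 S3=28 blocked=[]
Op 4: conn=28 S1=46 S2=63 S3=8 blocked=[]
Op 5: conn=28 S1=46 S2=63 S3=33 blocked=[]
Op 6: conn=28 S1=46 S2=81 S3=33 blocked=[]
Op 7: conn=19 S1=46 S2=81 S3=24 blocked=[]
Op 8: conn=-1 S1=46 S2=81 S3=4 blocked=[1, 2, 3]
Op 9: conn=-12 S1=46 S2=70 S3=4 blocked=[1, 2, 3]
Op 10: conn=-12 S1=70 S2=70 S3=4 blocked=[1, 2, 3]
Op 11: conn=-32 S1=70 S2=70 S3=-16 blocked=[1, 2, 3]

Answer: -32 70 70 -16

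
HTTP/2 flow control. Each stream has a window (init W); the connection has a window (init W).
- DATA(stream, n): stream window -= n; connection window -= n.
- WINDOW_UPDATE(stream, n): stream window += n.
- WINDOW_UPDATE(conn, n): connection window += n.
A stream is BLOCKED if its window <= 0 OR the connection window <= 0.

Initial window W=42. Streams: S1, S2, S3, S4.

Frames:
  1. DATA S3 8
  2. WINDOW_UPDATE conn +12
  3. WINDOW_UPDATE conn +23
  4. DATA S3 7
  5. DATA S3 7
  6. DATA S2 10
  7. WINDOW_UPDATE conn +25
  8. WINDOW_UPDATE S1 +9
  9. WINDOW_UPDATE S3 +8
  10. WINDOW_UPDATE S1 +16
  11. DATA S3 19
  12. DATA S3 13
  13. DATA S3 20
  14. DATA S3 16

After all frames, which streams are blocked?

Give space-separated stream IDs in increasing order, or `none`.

Answer: S3

Derivation:
Op 1: conn=34 S1=42 S2=42 S3=34 S4=42 blocked=[]
Op 2: conn=46 S1=42 S2=42 S3=34 S4=42 blocked=[]
Op 3: conn=69 S1=42 S2=42 S3=34 S4=42 blocked=[]
Op 4: conn=62 S1=42 S2=42 S3=27 S4=42 blocked=[]
Op 5: conn=55 S1=42 S2=42 S3=20 S4=42 blocked=[]
Op 6: conn=45 S1=42 S2=32 S3=20 S4=42 blocked=[]
Op 7: conn=70 S1=42 S2=32 S3=20 S4=42 blocked=[]
Op 8: conn=70 S1=51 S2=32 S3=20 S4=42 blocked=[]
Op 9: conn=70 S1=51 S2=32 S3=28 S4=42 blocked=[]
Op 10: conn=70 S1=67 S2=32 S3=28 S4=42 blocked=[]
Op 11: conn=51 S1=67 S2=32 S3=9 S4=42 blocked=[]
Op 12: conn=38 S1=67 S2=32 S3=-4 S4=42 blocked=[3]
Op 13: conn=18 S1=67 S2=32 S3=-24 S4=42 blocked=[3]
Op 14: conn=2 S1=67 S2=32 S3=-40 S4=42 blocked=[3]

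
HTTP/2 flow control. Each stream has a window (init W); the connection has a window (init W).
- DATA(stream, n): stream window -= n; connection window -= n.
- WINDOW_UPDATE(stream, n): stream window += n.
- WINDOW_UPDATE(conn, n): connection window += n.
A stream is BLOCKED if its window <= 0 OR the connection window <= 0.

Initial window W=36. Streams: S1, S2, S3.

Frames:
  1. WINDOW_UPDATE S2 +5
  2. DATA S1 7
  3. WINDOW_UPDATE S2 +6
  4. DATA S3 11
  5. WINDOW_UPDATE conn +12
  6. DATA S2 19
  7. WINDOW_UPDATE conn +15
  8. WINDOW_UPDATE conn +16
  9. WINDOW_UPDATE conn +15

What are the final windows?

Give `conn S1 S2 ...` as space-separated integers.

Answer: 57 29 28 25

Derivation:
Op 1: conn=36 S1=36 S2=41 S3=36 blocked=[]
Op 2: conn=29 S1=29 S2=41 S3=36 blocked=[]
Op 3: conn=29 S1=29 S2=47 S3=36 blocked=[]
Op 4: conn=18 S1=29 S2=47 S3=25 blocked=[]
Op 5: conn=30 S1=29 S2=47 S3=25 blocked=[]
Op 6: conn=11 S1=29 S2=28 S3=25 blocked=[]
Op 7: conn=26 S1=29 S2=28 S3=25 blocked=[]
Op 8: conn=42 S1=29 S2=28 S3=25 blocked=[]
Op 9: conn=57 S1=29 S2=28 S3=25 blocked=[]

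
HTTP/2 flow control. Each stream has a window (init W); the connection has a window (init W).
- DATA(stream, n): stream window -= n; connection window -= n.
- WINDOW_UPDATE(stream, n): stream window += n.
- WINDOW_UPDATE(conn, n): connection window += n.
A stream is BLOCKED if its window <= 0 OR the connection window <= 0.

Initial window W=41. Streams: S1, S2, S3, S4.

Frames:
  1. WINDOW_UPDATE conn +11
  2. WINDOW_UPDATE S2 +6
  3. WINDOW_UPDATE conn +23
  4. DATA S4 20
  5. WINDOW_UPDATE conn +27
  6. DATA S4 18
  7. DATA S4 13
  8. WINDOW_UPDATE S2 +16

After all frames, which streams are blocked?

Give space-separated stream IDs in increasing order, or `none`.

Answer: S4

Derivation:
Op 1: conn=52 S1=41 S2=41 S3=41 S4=41 blocked=[]
Op 2: conn=52 S1=41 S2=47 S3=41 S4=41 blocked=[]
Op 3: conn=75 S1=41 S2=47 S3=41 S4=41 blocked=[]
Op 4: conn=55 S1=41 S2=47 S3=41 S4=21 blocked=[]
Op 5: conn=82 S1=41 S2=47 S3=41 S4=21 blocked=[]
Op 6: conn=64 S1=41 S2=47 S3=41 S4=3 blocked=[]
Op 7: conn=51 S1=41 S2=47 S3=41 S4=-10 blocked=[4]
Op 8: conn=51 S1=41 S2=63 S3=41 S4=-10 blocked=[4]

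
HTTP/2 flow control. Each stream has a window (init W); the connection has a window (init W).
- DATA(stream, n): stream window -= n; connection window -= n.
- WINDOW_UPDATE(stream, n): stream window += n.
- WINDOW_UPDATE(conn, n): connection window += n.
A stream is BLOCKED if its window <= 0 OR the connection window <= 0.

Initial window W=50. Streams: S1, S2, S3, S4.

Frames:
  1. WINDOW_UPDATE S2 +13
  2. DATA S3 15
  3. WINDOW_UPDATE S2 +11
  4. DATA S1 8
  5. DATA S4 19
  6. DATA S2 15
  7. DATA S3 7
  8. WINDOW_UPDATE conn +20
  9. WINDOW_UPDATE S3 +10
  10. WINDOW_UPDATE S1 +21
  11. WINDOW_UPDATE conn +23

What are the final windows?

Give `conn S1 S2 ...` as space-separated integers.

Op 1: conn=50 S1=50 S2=63 S3=50 S4=50 blocked=[]
Op 2: conn=35 S1=50 S2=63 S3=35 S4=50 blocked=[]
Op 3: conn=35 S1=50 S2=74 S3=35 S4=50 blocked=[]
Op 4: conn=27 S1=42 S2=74 S3=35 S4=50 blocked=[]
Op 5: conn=8 S1=42 S2=74 S3=35 S4=31 blocked=[]
Op 6: conn=-7 S1=42 S2=59 S3=35 S4=31 blocked=[1, 2, 3, 4]
Op 7: conn=-14 S1=42 S2=59 S3=28 S4=31 blocked=[1, 2, 3, 4]
Op 8: conn=6 S1=42 S2=59 S3=28 S4=31 blocked=[]
Op 9: conn=6 S1=42 S2=59 S3=38 S4=31 blocked=[]
Op 10: conn=6 S1=63 S2=59 S3=38 S4=31 blocked=[]
Op 11: conn=29 S1=63 S2=59 S3=38 S4=31 blocked=[]

Answer: 29 63 59 38 31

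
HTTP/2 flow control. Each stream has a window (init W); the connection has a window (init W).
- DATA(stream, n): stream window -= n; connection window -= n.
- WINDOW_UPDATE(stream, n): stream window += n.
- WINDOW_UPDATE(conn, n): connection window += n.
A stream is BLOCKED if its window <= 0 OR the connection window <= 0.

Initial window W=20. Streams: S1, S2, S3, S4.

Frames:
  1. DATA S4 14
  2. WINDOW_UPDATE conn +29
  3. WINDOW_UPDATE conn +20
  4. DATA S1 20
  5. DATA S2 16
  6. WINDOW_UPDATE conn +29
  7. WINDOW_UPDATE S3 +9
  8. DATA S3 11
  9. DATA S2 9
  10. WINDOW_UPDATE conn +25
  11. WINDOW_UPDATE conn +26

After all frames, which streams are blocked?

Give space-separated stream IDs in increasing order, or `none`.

Op 1: conn=6 S1=20 S2=20 S3=20 S4=6 blocked=[]
Op 2: conn=35 S1=20 S2=20 S3=20 S4=6 blocked=[]
Op 3: conn=55 S1=20 S2=20 S3=20 S4=6 blocked=[]
Op 4: conn=35 S1=0 S2=20 S3=20 S4=6 blocked=[1]
Op 5: conn=19 S1=0 S2=4 S3=20 S4=6 blocked=[1]
Op 6: conn=48 S1=0 S2=4 S3=20 S4=6 blocked=[1]
Op 7: conn=48 S1=0 S2=4 S3=29 S4=6 blocked=[1]
Op 8: conn=37 S1=0 S2=4 S3=18 S4=6 blocked=[1]
Op 9: conn=28 S1=0 S2=-5 S3=18 S4=6 blocked=[1, 2]
Op 10: conn=53 S1=0 S2=-5 S3=18 S4=6 blocked=[1, 2]
Op 11: conn=79 S1=0 S2=-5 S3=18 S4=6 blocked=[1, 2]

Answer: S1 S2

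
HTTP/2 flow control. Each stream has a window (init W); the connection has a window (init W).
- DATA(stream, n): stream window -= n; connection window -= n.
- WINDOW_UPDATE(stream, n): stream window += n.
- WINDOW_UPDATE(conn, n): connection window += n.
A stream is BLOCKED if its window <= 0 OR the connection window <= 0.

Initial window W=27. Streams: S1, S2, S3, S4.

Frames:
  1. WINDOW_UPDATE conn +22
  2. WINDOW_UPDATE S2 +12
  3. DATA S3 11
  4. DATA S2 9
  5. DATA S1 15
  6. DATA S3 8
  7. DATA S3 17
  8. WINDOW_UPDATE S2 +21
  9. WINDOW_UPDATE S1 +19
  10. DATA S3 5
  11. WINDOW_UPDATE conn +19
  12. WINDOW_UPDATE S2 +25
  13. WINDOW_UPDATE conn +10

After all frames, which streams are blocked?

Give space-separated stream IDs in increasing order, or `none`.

Op 1: conn=49 S1=27 S2=27 S3=27 S4=27 blocked=[]
Op 2: conn=49 S1=27 S2=39 S3=27 S4=27 blocked=[]
Op 3: conn=38 S1=27 S2=39 S3=16 S4=27 blocked=[]
Op 4: conn=29 S1=27 S2=30 S3=16 S4=27 blocked=[]
Op 5: conn=14 S1=12 S2=30 S3=16 S4=27 blocked=[]
Op 6: conn=6 S1=12 S2=30 S3=8 S4=27 blocked=[]
Op 7: conn=-11 S1=12 S2=30 S3=-9 S4=27 blocked=[1, 2, 3, 4]
Op 8: conn=-11 S1=12 S2=51 S3=-9 S4=27 blocked=[1, 2, 3, 4]
Op 9: conn=-11 S1=31 S2=51 S3=-9 S4=27 blocked=[1, 2, 3, 4]
Op 10: conn=-16 S1=31 S2=51 S3=-14 S4=27 blocked=[1, 2, 3, 4]
Op 11: conn=3 S1=31 S2=51 S3=-14 S4=27 blocked=[3]
Op 12: conn=3 S1=31 S2=76 S3=-14 S4=27 blocked=[3]
Op 13: conn=13 S1=31 S2=76 S3=-14 S4=27 blocked=[3]

Answer: S3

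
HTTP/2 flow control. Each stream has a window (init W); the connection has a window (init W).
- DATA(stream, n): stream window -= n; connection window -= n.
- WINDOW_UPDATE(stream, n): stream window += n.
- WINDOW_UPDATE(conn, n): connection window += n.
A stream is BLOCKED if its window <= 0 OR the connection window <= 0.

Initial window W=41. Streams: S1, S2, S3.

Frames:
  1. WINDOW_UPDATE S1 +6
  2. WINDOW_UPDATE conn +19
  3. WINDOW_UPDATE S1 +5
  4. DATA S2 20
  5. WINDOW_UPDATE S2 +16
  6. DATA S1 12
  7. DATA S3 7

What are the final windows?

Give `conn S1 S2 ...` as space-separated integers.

Answer: 21 40 37 34

Derivation:
Op 1: conn=41 S1=47 S2=41 S3=41 blocked=[]
Op 2: conn=60 S1=47 S2=41 S3=41 blocked=[]
Op 3: conn=60 S1=52 S2=41 S3=41 blocked=[]
Op 4: conn=40 S1=52 S2=21 S3=41 blocked=[]
Op 5: conn=40 S1=52 S2=37 S3=41 blocked=[]
Op 6: conn=28 S1=40 S2=37 S3=41 blocked=[]
Op 7: conn=21 S1=40 S2=37 S3=34 blocked=[]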